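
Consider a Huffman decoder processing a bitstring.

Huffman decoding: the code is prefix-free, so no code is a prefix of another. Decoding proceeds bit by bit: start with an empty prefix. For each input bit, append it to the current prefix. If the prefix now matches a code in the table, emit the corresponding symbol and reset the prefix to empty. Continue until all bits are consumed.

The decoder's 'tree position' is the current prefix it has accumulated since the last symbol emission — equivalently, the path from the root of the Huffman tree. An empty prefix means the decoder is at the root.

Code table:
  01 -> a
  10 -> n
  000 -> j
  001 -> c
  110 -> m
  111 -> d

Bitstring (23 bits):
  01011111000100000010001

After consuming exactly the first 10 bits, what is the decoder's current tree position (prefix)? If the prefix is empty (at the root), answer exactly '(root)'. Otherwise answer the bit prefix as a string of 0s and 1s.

Bit 0: prefix='0' (no match yet)
Bit 1: prefix='01' -> emit 'a', reset
Bit 2: prefix='0' (no match yet)
Bit 3: prefix='01' -> emit 'a', reset
Bit 4: prefix='1' (no match yet)
Bit 5: prefix='11' (no match yet)
Bit 6: prefix='111' -> emit 'd', reset
Bit 7: prefix='1' (no match yet)
Bit 8: prefix='10' -> emit 'n', reset
Bit 9: prefix='0' (no match yet)

Answer: 0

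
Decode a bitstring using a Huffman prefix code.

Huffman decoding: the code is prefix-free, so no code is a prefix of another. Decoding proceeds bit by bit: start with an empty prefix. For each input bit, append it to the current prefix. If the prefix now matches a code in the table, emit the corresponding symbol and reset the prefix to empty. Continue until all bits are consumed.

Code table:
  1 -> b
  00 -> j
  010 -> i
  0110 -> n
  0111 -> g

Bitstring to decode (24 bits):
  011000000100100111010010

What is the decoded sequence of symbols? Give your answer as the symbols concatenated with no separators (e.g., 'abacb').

Answer: njjiigii

Derivation:
Bit 0: prefix='0' (no match yet)
Bit 1: prefix='01' (no match yet)
Bit 2: prefix='011' (no match yet)
Bit 3: prefix='0110' -> emit 'n', reset
Bit 4: prefix='0' (no match yet)
Bit 5: prefix='00' -> emit 'j', reset
Bit 6: prefix='0' (no match yet)
Bit 7: prefix='00' -> emit 'j', reset
Bit 8: prefix='0' (no match yet)
Bit 9: prefix='01' (no match yet)
Bit 10: prefix='010' -> emit 'i', reset
Bit 11: prefix='0' (no match yet)
Bit 12: prefix='01' (no match yet)
Bit 13: prefix='010' -> emit 'i', reset
Bit 14: prefix='0' (no match yet)
Bit 15: prefix='01' (no match yet)
Bit 16: prefix='011' (no match yet)
Bit 17: prefix='0111' -> emit 'g', reset
Bit 18: prefix='0' (no match yet)
Bit 19: prefix='01' (no match yet)
Bit 20: prefix='010' -> emit 'i', reset
Bit 21: prefix='0' (no match yet)
Bit 22: prefix='01' (no match yet)
Bit 23: prefix='010' -> emit 'i', reset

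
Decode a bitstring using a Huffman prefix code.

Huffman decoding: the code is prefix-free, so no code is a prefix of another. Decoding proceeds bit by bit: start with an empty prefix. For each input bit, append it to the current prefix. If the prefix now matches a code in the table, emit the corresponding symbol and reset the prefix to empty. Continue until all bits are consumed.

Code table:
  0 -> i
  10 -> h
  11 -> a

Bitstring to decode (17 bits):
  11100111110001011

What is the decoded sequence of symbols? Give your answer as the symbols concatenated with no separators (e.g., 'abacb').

Bit 0: prefix='1' (no match yet)
Bit 1: prefix='11' -> emit 'a', reset
Bit 2: prefix='1' (no match yet)
Bit 3: prefix='10' -> emit 'h', reset
Bit 4: prefix='0' -> emit 'i', reset
Bit 5: prefix='1' (no match yet)
Bit 6: prefix='11' -> emit 'a', reset
Bit 7: prefix='1' (no match yet)
Bit 8: prefix='11' -> emit 'a', reset
Bit 9: prefix='1' (no match yet)
Bit 10: prefix='10' -> emit 'h', reset
Bit 11: prefix='0' -> emit 'i', reset
Bit 12: prefix='0' -> emit 'i', reset
Bit 13: prefix='1' (no match yet)
Bit 14: prefix='10' -> emit 'h', reset
Bit 15: prefix='1' (no match yet)
Bit 16: prefix='11' -> emit 'a', reset

Answer: ahiaahiiha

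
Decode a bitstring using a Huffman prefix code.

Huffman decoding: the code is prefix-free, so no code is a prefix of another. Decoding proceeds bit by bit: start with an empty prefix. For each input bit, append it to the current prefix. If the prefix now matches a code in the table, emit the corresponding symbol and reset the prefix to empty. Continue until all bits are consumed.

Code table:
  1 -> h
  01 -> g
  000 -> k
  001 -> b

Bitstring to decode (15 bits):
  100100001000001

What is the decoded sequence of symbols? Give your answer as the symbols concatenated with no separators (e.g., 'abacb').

Answer: hbkgkb

Derivation:
Bit 0: prefix='1' -> emit 'h', reset
Bit 1: prefix='0' (no match yet)
Bit 2: prefix='00' (no match yet)
Bit 3: prefix='001' -> emit 'b', reset
Bit 4: prefix='0' (no match yet)
Bit 5: prefix='00' (no match yet)
Bit 6: prefix='000' -> emit 'k', reset
Bit 7: prefix='0' (no match yet)
Bit 8: prefix='01' -> emit 'g', reset
Bit 9: prefix='0' (no match yet)
Bit 10: prefix='00' (no match yet)
Bit 11: prefix='000' -> emit 'k', reset
Bit 12: prefix='0' (no match yet)
Bit 13: prefix='00' (no match yet)
Bit 14: prefix='001' -> emit 'b', reset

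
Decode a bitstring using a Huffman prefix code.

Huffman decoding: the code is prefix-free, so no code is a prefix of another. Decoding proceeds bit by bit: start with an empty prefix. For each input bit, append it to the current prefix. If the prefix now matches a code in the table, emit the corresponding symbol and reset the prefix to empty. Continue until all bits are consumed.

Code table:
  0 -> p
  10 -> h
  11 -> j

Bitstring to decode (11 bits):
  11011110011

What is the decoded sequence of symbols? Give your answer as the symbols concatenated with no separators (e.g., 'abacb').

Answer: jpjjppj

Derivation:
Bit 0: prefix='1' (no match yet)
Bit 1: prefix='11' -> emit 'j', reset
Bit 2: prefix='0' -> emit 'p', reset
Bit 3: prefix='1' (no match yet)
Bit 4: prefix='11' -> emit 'j', reset
Bit 5: prefix='1' (no match yet)
Bit 6: prefix='11' -> emit 'j', reset
Bit 7: prefix='0' -> emit 'p', reset
Bit 8: prefix='0' -> emit 'p', reset
Bit 9: prefix='1' (no match yet)
Bit 10: prefix='11' -> emit 'j', reset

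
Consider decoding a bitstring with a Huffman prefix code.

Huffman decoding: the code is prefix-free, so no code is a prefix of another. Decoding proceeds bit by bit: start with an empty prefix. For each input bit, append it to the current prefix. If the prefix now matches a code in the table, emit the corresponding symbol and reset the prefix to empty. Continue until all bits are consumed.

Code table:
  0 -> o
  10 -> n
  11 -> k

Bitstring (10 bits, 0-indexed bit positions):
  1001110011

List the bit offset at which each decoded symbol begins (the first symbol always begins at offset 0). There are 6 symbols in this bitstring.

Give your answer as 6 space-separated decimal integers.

Answer: 0 2 3 5 7 8

Derivation:
Bit 0: prefix='1' (no match yet)
Bit 1: prefix='10' -> emit 'n', reset
Bit 2: prefix='0' -> emit 'o', reset
Bit 3: prefix='1' (no match yet)
Bit 4: prefix='11' -> emit 'k', reset
Bit 5: prefix='1' (no match yet)
Bit 6: prefix='10' -> emit 'n', reset
Bit 7: prefix='0' -> emit 'o', reset
Bit 8: prefix='1' (no match yet)
Bit 9: prefix='11' -> emit 'k', reset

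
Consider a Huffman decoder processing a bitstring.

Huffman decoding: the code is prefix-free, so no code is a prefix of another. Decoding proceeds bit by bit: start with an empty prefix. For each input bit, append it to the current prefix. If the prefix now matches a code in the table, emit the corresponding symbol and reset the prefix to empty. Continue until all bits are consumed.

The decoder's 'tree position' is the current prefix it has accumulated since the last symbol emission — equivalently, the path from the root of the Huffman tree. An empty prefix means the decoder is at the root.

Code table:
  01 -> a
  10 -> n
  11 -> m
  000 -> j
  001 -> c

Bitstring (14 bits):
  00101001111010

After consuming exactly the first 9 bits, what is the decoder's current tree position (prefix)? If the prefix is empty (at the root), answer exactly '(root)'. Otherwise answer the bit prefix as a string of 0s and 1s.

Answer: 1

Derivation:
Bit 0: prefix='0' (no match yet)
Bit 1: prefix='00' (no match yet)
Bit 2: prefix='001' -> emit 'c', reset
Bit 3: prefix='0' (no match yet)
Bit 4: prefix='01' -> emit 'a', reset
Bit 5: prefix='0' (no match yet)
Bit 6: prefix='00' (no match yet)
Bit 7: prefix='001' -> emit 'c', reset
Bit 8: prefix='1' (no match yet)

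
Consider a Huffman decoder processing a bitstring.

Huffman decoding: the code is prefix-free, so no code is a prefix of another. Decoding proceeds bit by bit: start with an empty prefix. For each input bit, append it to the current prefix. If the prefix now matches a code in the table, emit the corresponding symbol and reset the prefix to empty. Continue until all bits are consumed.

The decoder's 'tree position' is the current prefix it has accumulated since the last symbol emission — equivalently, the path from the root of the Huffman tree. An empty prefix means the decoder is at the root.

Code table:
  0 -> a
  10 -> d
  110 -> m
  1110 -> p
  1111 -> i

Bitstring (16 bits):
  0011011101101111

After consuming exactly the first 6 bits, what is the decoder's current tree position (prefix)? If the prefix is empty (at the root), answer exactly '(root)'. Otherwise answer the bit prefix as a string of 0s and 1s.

Answer: 1

Derivation:
Bit 0: prefix='0' -> emit 'a', reset
Bit 1: prefix='0' -> emit 'a', reset
Bit 2: prefix='1' (no match yet)
Bit 3: prefix='11' (no match yet)
Bit 4: prefix='110' -> emit 'm', reset
Bit 5: prefix='1' (no match yet)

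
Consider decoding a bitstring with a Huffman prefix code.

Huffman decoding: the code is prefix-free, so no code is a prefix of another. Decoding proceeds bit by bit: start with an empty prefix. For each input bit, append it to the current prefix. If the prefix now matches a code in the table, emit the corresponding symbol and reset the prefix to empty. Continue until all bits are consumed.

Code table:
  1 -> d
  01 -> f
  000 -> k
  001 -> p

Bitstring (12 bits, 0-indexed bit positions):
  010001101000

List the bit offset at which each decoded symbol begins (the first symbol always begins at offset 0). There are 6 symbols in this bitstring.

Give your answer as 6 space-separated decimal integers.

Answer: 0 2 5 6 7 9

Derivation:
Bit 0: prefix='0' (no match yet)
Bit 1: prefix='01' -> emit 'f', reset
Bit 2: prefix='0' (no match yet)
Bit 3: prefix='00' (no match yet)
Bit 4: prefix='000' -> emit 'k', reset
Bit 5: prefix='1' -> emit 'd', reset
Bit 6: prefix='1' -> emit 'd', reset
Bit 7: prefix='0' (no match yet)
Bit 8: prefix='01' -> emit 'f', reset
Bit 9: prefix='0' (no match yet)
Bit 10: prefix='00' (no match yet)
Bit 11: prefix='000' -> emit 'k', reset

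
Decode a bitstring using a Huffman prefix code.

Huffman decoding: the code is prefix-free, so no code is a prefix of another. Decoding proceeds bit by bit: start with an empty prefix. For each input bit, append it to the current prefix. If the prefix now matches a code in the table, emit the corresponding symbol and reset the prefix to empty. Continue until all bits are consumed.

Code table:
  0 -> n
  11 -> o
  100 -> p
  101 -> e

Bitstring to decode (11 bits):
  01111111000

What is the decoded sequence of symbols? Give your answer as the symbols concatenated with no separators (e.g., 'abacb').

Bit 0: prefix='0' -> emit 'n', reset
Bit 1: prefix='1' (no match yet)
Bit 2: prefix='11' -> emit 'o', reset
Bit 3: prefix='1' (no match yet)
Bit 4: prefix='11' -> emit 'o', reset
Bit 5: prefix='1' (no match yet)
Bit 6: prefix='11' -> emit 'o', reset
Bit 7: prefix='1' (no match yet)
Bit 8: prefix='10' (no match yet)
Bit 9: prefix='100' -> emit 'p', reset
Bit 10: prefix='0' -> emit 'n', reset

Answer: nooopn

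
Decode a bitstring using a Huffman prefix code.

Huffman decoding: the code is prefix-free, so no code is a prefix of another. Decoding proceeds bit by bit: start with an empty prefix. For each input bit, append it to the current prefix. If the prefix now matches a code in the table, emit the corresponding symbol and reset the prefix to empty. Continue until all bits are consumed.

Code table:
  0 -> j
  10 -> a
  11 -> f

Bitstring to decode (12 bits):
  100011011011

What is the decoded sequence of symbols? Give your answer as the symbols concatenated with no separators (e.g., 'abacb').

Answer: ajjfjfjf

Derivation:
Bit 0: prefix='1' (no match yet)
Bit 1: prefix='10' -> emit 'a', reset
Bit 2: prefix='0' -> emit 'j', reset
Bit 3: prefix='0' -> emit 'j', reset
Bit 4: prefix='1' (no match yet)
Bit 5: prefix='11' -> emit 'f', reset
Bit 6: prefix='0' -> emit 'j', reset
Bit 7: prefix='1' (no match yet)
Bit 8: prefix='11' -> emit 'f', reset
Bit 9: prefix='0' -> emit 'j', reset
Bit 10: prefix='1' (no match yet)
Bit 11: prefix='11' -> emit 'f', reset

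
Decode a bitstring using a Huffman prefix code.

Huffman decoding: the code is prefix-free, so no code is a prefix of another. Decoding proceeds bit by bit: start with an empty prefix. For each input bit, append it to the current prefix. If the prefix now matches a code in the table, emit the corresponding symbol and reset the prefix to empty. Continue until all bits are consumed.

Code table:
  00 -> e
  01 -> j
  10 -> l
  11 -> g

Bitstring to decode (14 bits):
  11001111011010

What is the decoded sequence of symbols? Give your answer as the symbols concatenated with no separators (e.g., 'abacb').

Bit 0: prefix='1' (no match yet)
Bit 1: prefix='11' -> emit 'g', reset
Bit 2: prefix='0' (no match yet)
Bit 3: prefix='00' -> emit 'e', reset
Bit 4: prefix='1' (no match yet)
Bit 5: prefix='11' -> emit 'g', reset
Bit 6: prefix='1' (no match yet)
Bit 7: prefix='11' -> emit 'g', reset
Bit 8: prefix='0' (no match yet)
Bit 9: prefix='01' -> emit 'j', reset
Bit 10: prefix='1' (no match yet)
Bit 11: prefix='10' -> emit 'l', reset
Bit 12: prefix='1' (no match yet)
Bit 13: prefix='10' -> emit 'l', reset

Answer: geggjll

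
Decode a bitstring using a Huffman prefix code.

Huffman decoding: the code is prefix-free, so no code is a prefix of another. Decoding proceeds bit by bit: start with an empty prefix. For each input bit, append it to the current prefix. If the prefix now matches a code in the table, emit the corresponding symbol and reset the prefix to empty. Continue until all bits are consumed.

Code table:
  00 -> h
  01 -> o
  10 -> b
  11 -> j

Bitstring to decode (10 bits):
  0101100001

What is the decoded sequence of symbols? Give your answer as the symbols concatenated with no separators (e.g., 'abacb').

Bit 0: prefix='0' (no match yet)
Bit 1: prefix='01' -> emit 'o', reset
Bit 2: prefix='0' (no match yet)
Bit 3: prefix='01' -> emit 'o', reset
Bit 4: prefix='1' (no match yet)
Bit 5: prefix='10' -> emit 'b', reset
Bit 6: prefix='0' (no match yet)
Bit 7: prefix='00' -> emit 'h', reset
Bit 8: prefix='0' (no match yet)
Bit 9: prefix='01' -> emit 'o', reset

Answer: oobho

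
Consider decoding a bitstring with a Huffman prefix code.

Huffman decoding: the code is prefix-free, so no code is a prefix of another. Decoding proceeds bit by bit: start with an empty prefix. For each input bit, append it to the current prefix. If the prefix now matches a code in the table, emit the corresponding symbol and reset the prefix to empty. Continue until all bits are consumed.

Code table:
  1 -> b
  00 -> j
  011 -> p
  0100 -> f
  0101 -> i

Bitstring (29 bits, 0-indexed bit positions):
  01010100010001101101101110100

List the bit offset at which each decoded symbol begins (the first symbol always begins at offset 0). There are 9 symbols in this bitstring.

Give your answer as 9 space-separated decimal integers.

Answer: 0 4 8 12 15 18 21 24 25

Derivation:
Bit 0: prefix='0' (no match yet)
Bit 1: prefix='01' (no match yet)
Bit 2: prefix='010' (no match yet)
Bit 3: prefix='0101' -> emit 'i', reset
Bit 4: prefix='0' (no match yet)
Bit 5: prefix='01' (no match yet)
Bit 6: prefix='010' (no match yet)
Bit 7: prefix='0100' -> emit 'f', reset
Bit 8: prefix='0' (no match yet)
Bit 9: prefix='01' (no match yet)
Bit 10: prefix='010' (no match yet)
Bit 11: prefix='0100' -> emit 'f', reset
Bit 12: prefix='0' (no match yet)
Bit 13: prefix='01' (no match yet)
Bit 14: prefix='011' -> emit 'p', reset
Bit 15: prefix='0' (no match yet)
Bit 16: prefix='01' (no match yet)
Bit 17: prefix='011' -> emit 'p', reset
Bit 18: prefix='0' (no match yet)
Bit 19: prefix='01' (no match yet)
Bit 20: prefix='011' -> emit 'p', reset
Bit 21: prefix='0' (no match yet)
Bit 22: prefix='01' (no match yet)
Bit 23: prefix='011' -> emit 'p', reset
Bit 24: prefix='1' -> emit 'b', reset
Bit 25: prefix='0' (no match yet)
Bit 26: prefix='01' (no match yet)
Bit 27: prefix='010' (no match yet)
Bit 28: prefix='0100' -> emit 'f', reset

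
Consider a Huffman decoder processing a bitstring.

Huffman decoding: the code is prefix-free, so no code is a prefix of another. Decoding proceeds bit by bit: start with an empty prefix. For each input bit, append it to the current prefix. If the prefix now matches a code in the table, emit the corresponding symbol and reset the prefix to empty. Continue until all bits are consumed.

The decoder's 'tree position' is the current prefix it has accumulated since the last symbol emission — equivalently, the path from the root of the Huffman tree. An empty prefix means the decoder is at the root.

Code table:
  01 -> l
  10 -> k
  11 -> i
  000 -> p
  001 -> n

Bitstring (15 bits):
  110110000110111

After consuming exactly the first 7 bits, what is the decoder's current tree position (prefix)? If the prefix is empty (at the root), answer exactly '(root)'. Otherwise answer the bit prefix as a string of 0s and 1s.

Bit 0: prefix='1' (no match yet)
Bit 1: prefix='11' -> emit 'i', reset
Bit 2: prefix='0' (no match yet)
Bit 3: prefix='01' -> emit 'l', reset
Bit 4: prefix='1' (no match yet)
Bit 5: prefix='10' -> emit 'k', reset
Bit 6: prefix='0' (no match yet)

Answer: 0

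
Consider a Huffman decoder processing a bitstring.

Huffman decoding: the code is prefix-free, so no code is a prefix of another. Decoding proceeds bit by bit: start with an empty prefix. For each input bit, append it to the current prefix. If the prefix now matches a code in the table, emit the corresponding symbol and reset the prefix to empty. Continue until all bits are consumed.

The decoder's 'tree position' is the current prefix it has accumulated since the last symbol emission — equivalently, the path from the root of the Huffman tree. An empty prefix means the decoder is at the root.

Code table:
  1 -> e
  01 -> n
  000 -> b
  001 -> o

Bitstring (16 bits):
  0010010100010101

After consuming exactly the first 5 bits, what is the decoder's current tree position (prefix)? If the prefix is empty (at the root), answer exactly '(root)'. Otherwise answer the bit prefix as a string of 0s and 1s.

Bit 0: prefix='0' (no match yet)
Bit 1: prefix='00' (no match yet)
Bit 2: prefix='001' -> emit 'o', reset
Bit 3: prefix='0' (no match yet)
Bit 4: prefix='00' (no match yet)

Answer: 00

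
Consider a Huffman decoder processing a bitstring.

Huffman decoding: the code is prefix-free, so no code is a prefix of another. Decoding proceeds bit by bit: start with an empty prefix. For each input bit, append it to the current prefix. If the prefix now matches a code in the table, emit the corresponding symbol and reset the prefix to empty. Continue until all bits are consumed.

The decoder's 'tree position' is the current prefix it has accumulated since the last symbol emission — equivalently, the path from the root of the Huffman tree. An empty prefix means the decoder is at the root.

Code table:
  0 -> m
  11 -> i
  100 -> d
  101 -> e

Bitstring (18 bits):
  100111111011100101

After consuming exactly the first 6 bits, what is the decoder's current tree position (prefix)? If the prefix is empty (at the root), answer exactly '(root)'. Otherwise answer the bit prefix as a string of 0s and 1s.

Answer: 1

Derivation:
Bit 0: prefix='1' (no match yet)
Bit 1: prefix='10' (no match yet)
Bit 2: prefix='100' -> emit 'd', reset
Bit 3: prefix='1' (no match yet)
Bit 4: prefix='11' -> emit 'i', reset
Bit 5: prefix='1' (no match yet)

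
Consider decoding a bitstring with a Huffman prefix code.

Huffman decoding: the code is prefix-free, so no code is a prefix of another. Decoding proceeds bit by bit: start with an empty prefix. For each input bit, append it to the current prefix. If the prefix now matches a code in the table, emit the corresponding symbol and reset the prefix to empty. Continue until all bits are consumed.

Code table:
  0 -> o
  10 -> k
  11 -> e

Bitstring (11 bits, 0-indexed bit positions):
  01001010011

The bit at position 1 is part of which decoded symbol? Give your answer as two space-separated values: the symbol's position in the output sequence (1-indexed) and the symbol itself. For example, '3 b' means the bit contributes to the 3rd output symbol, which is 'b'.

Answer: 2 k

Derivation:
Bit 0: prefix='0' -> emit 'o', reset
Bit 1: prefix='1' (no match yet)
Bit 2: prefix='10' -> emit 'k', reset
Bit 3: prefix='0' -> emit 'o', reset
Bit 4: prefix='1' (no match yet)
Bit 5: prefix='10' -> emit 'k', reset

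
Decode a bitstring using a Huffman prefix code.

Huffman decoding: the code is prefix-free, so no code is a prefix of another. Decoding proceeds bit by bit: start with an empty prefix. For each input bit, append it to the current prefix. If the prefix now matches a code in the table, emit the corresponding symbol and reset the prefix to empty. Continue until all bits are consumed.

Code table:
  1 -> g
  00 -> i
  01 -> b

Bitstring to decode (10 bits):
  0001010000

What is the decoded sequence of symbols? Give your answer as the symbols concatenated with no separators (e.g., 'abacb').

Bit 0: prefix='0' (no match yet)
Bit 1: prefix='00' -> emit 'i', reset
Bit 2: prefix='0' (no match yet)
Bit 3: prefix='01' -> emit 'b', reset
Bit 4: prefix='0' (no match yet)
Bit 5: prefix='01' -> emit 'b', reset
Bit 6: prefix='0' (no match yet)
Bit 7: prefix='00' -> emit 'i', reset
Bit 8: prefix='0' (no match yet)
Bit 9: prefix='00' -> emit 'i', reset

Answer: ibbii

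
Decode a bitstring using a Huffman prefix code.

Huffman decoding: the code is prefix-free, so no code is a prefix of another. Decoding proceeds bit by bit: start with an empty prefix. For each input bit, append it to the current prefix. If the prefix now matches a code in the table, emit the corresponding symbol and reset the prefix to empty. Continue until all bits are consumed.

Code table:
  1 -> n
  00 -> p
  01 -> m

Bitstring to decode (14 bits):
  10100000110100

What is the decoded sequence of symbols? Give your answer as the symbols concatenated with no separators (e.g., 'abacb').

Bit 0: prefix='1' -> emit 'n', reset
Bit 1: prefix='0' (no match yet)
Bit 2: prefix='01' -> emit 'm', reset
Bit 3: prefix='0' (no match yet)
Bit 4: prefix='00' -> emit 'p', reset
Bit 5: prefix='0' (no match yet)
Bit 6: prefix='00' -> emit 'p', reset
Bit 7: prefix='0' (no match yet)
Bit 8: prefix='01' -> emit 'm', reset
Bit 9: prefix='1' -> emit 'n', reset
Bit 10: prefix='0' (no match yet)
Bit 11: prefix='01' -> emit 'm', reset
Bit 12: prefix='0' (no match yet)
Bit 13: prefix='00' -> emit 'p', reset

Answer: nmppmnmp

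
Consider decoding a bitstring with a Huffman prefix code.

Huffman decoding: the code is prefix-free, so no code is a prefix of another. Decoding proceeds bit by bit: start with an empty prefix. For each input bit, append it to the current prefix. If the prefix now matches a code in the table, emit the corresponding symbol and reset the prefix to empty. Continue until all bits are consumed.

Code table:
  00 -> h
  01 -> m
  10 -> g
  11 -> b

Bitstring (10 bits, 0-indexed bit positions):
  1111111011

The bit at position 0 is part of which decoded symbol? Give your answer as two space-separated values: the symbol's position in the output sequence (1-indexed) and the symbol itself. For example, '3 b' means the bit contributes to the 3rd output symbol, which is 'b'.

Answer: 1 b

Derivation:
Bit 0: prefix='1' (no match yet)
Bit 1: prefix='11' -> emit 'b', reset
Bit 2: prefix='1' (no match yet)
Bit 3: prefix='11' -> emit 'b', reset
Bit 4: prefix='1' (no match yet)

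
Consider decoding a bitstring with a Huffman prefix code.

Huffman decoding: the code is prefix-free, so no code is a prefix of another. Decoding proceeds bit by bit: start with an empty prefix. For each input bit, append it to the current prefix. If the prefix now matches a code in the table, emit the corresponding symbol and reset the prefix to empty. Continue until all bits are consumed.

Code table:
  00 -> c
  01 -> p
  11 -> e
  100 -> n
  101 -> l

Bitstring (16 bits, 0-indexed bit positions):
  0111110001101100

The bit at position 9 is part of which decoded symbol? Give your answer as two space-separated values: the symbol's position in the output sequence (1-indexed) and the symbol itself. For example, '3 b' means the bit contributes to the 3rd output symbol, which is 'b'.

Answer: 5 p

Derivation:
Bit 0: prefix='0' (no match yet)
Bit 1: prefix='01' -> emit 'p', reset
Bit 2: prefix='1' (no match yet)
Bit 3: prefix='11' -> emit 'e', reset
Bit 4: prefix='1' (no match yet)
Bit 5: prefix='11' -> emit 'e', reset
Bit 6: prefix='0' (no match yet)
Bit 7: prefix='00' -> emit 'c', reset
Bit 8: prefix='0' (no match yet)
Bit 9: prefix='01' -> emit 'p', reset
Bit 10: prefix='1' (no match yet)
Bit 11: prefix='10' (no match yet)
Bit 12: prefix='101' -> emit 'l', reset
Bit 13: prefix='1' (no match yet)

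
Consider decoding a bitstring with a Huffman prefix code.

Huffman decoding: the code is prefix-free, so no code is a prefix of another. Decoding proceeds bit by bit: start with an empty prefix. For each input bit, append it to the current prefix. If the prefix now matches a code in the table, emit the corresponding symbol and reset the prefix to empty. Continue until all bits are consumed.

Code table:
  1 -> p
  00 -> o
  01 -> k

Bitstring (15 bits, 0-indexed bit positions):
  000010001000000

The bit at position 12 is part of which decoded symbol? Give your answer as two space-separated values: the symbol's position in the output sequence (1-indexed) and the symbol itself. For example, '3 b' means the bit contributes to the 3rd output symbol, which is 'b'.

Answer: 7 o

Derivation:
Bit 0: prefix='0' (no match yet)
Bit 1: prefix='00' -> emit 'o', reset
Bit 2: prefix='0' (no match yet)
Bit 3: prefix='00' -> emit 'o', reset
Bit 4: prefix='1' -> emit 'p', reset
Bit 5: prefix='0' (no match yet)
Bit 6: prefix='00' -> emit 'o', reset
Bit 7: prefix='0' (no match yet)
Bit 8: prefix='01' -> emit 'k', reset
Bit 9: prefix='0' (no match yet)
Bit 10: prefix='00' -> emit 'o', reset
Bit 11: prefix='0' (no match yet)
Bit 12: prefix='00' -> emit 'o', reset
Bit 13: prefix='0' (no match yet)
Bit 14: prefix='00' -> emit 'o', reset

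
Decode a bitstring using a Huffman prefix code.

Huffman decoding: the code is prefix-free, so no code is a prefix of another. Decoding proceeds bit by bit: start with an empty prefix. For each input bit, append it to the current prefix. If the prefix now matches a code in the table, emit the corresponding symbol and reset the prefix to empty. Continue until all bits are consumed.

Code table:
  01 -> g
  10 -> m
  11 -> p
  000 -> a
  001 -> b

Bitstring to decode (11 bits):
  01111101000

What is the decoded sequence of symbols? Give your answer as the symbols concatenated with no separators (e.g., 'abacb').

Bit 0: prefix='0' (no match yet)
Bit 1: prefix='01' -> emit 'g', reset
Bit 2: prefix='1' (no match yet)
Bit 3: prefix='11' -> emit 'p', reset
Bit 4: prefix='1' (no match yet)
Bit 5: prefix='11' -> emit 'p', reset
Bit 6: prefix='0' (no match yet)
Bit 7: prefix='01' -> emit 'g', reset
Bit 8: prefix='0' (no match yet)
Bit 9: prefix='00' (no match yet)
Bit 10: prefix='000' -> emit 'a', reset

Answer: gppga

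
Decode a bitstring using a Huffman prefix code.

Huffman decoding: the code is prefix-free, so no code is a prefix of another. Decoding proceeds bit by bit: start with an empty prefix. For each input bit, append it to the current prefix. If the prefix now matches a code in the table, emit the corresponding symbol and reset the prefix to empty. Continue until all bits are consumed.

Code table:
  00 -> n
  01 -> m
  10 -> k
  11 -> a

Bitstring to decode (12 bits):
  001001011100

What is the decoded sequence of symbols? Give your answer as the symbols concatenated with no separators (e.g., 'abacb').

Bit 0: prefix='0' (no match yet)
Bit 1: prefix='00' -> emit 'n', reset
Bit 2: prefix='1' (no match yet)
Bit 3: prefix='10' -> emit 'k', reset
Bit 4: prefix='0' (no match yet)
Bit 5: prefix='01' -> emit 'm', reset
Bit 6: prefix='0' (no match yet)
Bit 7: prefix='01' -> emit 'm', reset
Bit 8: prefix='1' (no match yet)
Bit 9: prefix='11' -> emit 'a', reset
Bit 10: prefix='0' (no match yet)
Bit 11: prefix='00' -> emit 'n', reset

Answer: nkmman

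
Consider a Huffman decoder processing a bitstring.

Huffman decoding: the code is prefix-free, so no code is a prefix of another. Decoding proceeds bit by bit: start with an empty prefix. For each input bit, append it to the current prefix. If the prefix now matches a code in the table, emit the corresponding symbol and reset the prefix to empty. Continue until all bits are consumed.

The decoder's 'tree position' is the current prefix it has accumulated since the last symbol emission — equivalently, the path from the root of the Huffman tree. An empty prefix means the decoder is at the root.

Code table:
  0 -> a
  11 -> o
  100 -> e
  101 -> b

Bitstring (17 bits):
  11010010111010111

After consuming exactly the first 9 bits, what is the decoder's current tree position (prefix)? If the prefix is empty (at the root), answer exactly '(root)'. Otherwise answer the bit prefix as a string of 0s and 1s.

Bit 0: prefix='1' (no match yet)
Bit 1: prefix='11' -> emit 'o', reset
Bit 2: prefix='0' -> emit 'a', reset
Bit 3: prefix='1' (no match yet)
Bit 4: prefix='10' (no match yet)
Bit 5: prefix='100' -> emit 'e', reset
Bit 6: prefix='1' (no match yet)
Bit 7: prefix='10' (no match yet)
Bit 8: prefix='101' -> emit 'b', reset

Answer: (root)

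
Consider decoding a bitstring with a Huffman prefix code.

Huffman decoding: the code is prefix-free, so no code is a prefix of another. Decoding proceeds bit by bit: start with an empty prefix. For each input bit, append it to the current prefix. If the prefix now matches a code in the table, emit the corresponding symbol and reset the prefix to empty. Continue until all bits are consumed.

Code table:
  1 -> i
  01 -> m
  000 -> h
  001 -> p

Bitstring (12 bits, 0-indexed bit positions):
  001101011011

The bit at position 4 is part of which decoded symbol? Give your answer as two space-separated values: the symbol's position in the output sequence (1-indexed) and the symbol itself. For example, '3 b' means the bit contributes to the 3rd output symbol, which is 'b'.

Bit 0: prefix='0' (no match yet)
Bit 1: prefix='00' (no match yet)
Bit 2: prefix='001' -> emit 'p', reset
Bit 3: prefix='1' -> emit 'i', reset
Bit 4: prefix='0' (no match yet)
Bit 5: prefix='01' -> emit 'm', reset
Bit 6: prefix='0' (no match yet)
Bit 7: prefix='01' -> emit 'm', reset
Bit 8: prefix='1' -> emit 'i', reset

Answer: 3 m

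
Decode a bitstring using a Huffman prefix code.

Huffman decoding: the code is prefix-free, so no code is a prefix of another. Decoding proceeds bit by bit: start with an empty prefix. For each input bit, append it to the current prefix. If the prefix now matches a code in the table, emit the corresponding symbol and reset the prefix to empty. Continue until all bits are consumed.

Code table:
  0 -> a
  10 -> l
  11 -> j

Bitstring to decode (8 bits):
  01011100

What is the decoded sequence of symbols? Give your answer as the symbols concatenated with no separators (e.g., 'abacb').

Answer: aljla

Derivation:
Bit 0: prefix='0' -> emit 'a', reset
Bit 1: prefix='1' (no match yet)
Bit 2: prefix='10' -> emit 'l', reset
Bit 3: prefix='1' (no match yet)
Bit 4: prefix='11' -> emit 'j', reset
Bit 5: prefix='1' (no match yet)
Bit 6: prefix='10' -> emit 'l', reset
Bit 7: prefix='0' -> emit 'a', reset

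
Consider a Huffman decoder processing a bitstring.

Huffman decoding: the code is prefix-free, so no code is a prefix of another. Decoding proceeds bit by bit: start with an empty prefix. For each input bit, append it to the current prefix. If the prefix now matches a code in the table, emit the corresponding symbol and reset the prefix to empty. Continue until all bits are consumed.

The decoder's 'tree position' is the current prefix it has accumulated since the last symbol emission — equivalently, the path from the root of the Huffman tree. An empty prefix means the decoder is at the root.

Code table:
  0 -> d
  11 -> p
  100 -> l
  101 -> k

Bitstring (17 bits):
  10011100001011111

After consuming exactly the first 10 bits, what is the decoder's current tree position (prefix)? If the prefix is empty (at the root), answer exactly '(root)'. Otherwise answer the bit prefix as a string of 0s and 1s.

Answer: (root)

Derivation:
Bit 0: prefix='1' (no match yet)
Bit 1: prefix='10' (no match yet)
Bit 2: prefix='100' -> emit 'l', reset
Bit 3: prefix='1' (no match yet)
Bit 4: prefix='11' -> emit 'p', reset
Bit 5: prefix='1' (no match yet)
Bit 6: prefix='10' (no match yet)
Bit 7: prefix='100' -> emit 'l', reset
Bit 8: prefix='0' -> emit 'd', reset
Bit 9: prefix='0' -> emit 'd', reset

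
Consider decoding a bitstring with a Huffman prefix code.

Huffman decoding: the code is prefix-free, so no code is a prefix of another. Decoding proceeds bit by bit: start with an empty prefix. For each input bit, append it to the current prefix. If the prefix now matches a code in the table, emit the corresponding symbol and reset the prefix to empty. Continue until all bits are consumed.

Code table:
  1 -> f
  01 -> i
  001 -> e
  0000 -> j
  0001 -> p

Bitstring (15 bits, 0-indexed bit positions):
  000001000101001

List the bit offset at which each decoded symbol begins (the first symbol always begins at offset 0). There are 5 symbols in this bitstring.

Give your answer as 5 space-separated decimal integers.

Bit 0: prefix='0' (no match yet)
Bit 1: prefix='00' (no match yet)
Bit 2: prefix='000' (no match yet)
Bit 3: prefix='0000' -> emit 'j', reset
Bit 4: prefix='0' (no match yet)
Bit 5: prefix='01' -> emit 'i', reset
Bit 6: prefix='0' (no match yet)
Bit 7: prefix='00' (no match yet)
Bit 8: prefix='000' (no match yet)
Bit 9: prefix='0001' -> emit 'p', reset
Bit 10: prefix='0' (no match yet)
Bit 11: prefix='01' -> emit 'i', reset
Bit 12: prefix='0' (no match yet)
Bit 13: prefix='00' (no match yet)
Bit 14: prefix='001' -> emit 'e', reset

Answer: 0 4 6 10 12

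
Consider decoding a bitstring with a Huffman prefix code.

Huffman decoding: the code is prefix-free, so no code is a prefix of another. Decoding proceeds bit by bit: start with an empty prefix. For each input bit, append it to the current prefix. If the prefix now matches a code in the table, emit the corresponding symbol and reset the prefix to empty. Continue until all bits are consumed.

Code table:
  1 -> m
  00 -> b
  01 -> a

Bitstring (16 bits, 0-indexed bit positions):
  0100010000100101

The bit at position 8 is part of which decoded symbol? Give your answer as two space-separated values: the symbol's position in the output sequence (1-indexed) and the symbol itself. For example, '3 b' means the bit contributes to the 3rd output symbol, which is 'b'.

Bit 0: prefix='0' (no match yet)
Bit 1: prefix='01' -> emit 'a', reset
Bit 2: prefix='0' (no match yet)
Bit 3: prefix='00' -> emit 'b', reset
Bit 4: prefix='0' (no match yet)
Bit 5: prefix='01' -> emit 'a', reset
Bit 6: prefix='0' (no match yet)
Bit 7: prefix='00' -> emit 'b', reset
Bit 8: prefix='0' (no match yet)
Bit 9: prefix='00' -> emit 'b', reset
Bit 10: prefix='1' -> emit 'm', reset
Bit 11: prefix='0' (no match yet)
Bit 12: prefix='00' -> emit 'b', reset

Answer: 5 b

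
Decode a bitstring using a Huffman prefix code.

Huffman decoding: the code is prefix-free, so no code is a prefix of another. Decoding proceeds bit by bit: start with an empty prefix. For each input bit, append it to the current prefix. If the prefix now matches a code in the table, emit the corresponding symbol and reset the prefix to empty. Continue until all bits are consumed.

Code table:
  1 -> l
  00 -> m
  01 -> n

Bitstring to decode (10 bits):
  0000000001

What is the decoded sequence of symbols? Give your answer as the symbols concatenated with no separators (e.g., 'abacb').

Answer: mmmmn

Derivation:
Bit 0: prefix='0' (no match yet)
Bit 1: prefix='00' -> emit 'm', reset
Bit 2: prefix='0' (no match yet)
Bit 3: prefix='00' -> emit 'm', reset
Bit 4: prefix='0' (no match yet)
Bit 5: prefix='00' -> emit 'm', reset
Bit 6: prefix='0' (no match yet)
Bit 7: prefix='00' -> emit 'm', reset
Bit 8: prefix='0' (no match yet)
Bit 9: prefix='01' -> emit 'n', reset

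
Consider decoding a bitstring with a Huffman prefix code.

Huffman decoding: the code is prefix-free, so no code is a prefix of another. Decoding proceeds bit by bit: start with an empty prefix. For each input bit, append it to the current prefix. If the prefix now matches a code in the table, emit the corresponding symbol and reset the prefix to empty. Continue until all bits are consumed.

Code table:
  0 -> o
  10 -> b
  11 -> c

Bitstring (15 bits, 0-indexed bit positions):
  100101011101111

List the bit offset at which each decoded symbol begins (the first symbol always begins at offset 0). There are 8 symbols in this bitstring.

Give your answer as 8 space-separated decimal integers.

Answer: 0 2 3 5 7 9 11 13

Derivation:
Bit 0: prefix='1' (no match yet)
Bit 1: prefix='10' -> emit 'b', reset
Bit 2: prefix='0' -> emit 'o', reset
Bit 3: prefix='1' (no match yet)
Bit 4: prefix='10' -> emit 'b', reset
Bit 5: prefix='1' (no match yet)
Bit 6: prefix='10' -> emit 'b', reset
Bit 7: prefix='1' (no match yet)
Bit 8: prefix='11' -> emit 'c', reset
Bit 9: prefix='1' (no match yet)
Bit 10: prefix='10' -> emit 'b', reset
Bit 11: prefix='1' (no match yet)
Bit 12: prefix='11' -> emit 'c', reset
Bit 13: prefix='1' (no match yet)
Bit 14: prefix='11' -> emit 'c', reset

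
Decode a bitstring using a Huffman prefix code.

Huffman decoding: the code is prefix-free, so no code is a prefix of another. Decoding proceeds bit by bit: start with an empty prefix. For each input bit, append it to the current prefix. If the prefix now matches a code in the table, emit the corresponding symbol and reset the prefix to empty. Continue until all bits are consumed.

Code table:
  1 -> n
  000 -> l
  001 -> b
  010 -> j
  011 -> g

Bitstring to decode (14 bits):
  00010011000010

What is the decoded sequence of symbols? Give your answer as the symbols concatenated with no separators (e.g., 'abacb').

Bit 0: prefix='0' (no match yet)
Bit 1: prefix='00' (no match yet)
Bit 2: prefix='000' -> emit 'l', reset
Bit 3: prefix='1' -> emit 'n', reset
Bit 4: prefix='0' (no match yet)
Bit 5: prefix='00' (no match yet)
Bit 6: prefix='001' -> emit 'b', reset
Bit 7: prefix='1' -> emit 'n', reset
Bit 8: prefix='0' (no match yet)
Bit 9: prefix='00' (no match yet)
Bit 10: prefix='000' -> emit 'l', reset
Bit 11: prefix='0' (no match yet)
Bit 12: prefix='01' (no match yet)
Bit 13: prefix='010' -> emit 'j', reset

Answer: lnbnlj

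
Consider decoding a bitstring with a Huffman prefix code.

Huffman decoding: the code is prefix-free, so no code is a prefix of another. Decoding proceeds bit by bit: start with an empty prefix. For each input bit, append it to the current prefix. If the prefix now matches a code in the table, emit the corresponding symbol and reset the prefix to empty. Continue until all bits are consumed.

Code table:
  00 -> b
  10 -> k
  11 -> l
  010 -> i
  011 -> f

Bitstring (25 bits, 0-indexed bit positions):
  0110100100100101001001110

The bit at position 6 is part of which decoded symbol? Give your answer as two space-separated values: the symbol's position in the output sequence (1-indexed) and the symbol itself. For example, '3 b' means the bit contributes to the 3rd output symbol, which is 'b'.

Answer: 3 i

Derivation:
Bit 0: prefix='0' (no match yet)
Bit 1: prefix='01' (no match yet)
Bit 2: prefix='011' -> emit 'f', reset
Bit 3: prefix='0' (no match yet)
Bit 4: prefix='01' (no match yet)
Bit 5: prefix='010' -> emit 'i', reset
Bit 6: prefix='0' (no match yet)
Bit 7: prefix='01' (no match yet)
Bit 8: prefix='010' -> emit 'i', reset
Bit 9: prefix='0' (no match yet)
Bit 10: prefix='01' (no match yet)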